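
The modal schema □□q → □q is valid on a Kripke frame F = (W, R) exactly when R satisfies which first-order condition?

density: ∀x ∀y (Rxy → ∃z (Rxz ∧ Rzy))

Suppose □□q→□q is valid. Take Rxy and set V(q)={w : xR²w}. Then □□q at x, so □q at x, so q at y, i.e. ∃z(Rxz∧Rzy).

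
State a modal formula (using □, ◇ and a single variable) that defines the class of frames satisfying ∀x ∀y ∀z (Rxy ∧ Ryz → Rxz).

The condition is transitivity. The 4 schema □s → □□s defines it.

□s → □□s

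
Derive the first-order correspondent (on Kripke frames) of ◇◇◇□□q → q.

∀x ∀y (xR³y → ∃w (yR²w ∧ x = w))

This is a Sahlqvist (Geach-type) schema ◇^3□^2q → □^0◇^0q.
First-order correspondent: ∀x ∀y (xR³y → ∃w (yR²w ∧ x = w)).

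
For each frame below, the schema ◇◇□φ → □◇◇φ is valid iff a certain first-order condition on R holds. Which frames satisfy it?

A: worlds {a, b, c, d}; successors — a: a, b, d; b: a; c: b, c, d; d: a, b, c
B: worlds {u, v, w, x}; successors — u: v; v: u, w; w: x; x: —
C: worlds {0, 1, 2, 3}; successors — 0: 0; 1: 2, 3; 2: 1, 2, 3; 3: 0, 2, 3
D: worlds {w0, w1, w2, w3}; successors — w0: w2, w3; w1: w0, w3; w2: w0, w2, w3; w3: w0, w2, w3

A, D

The schema corresponds to a generalized confluence (Geach) condition: ∀x ∀y ∀z ((xR²y ∧ xRz) → ∃w (yRw ∧ zR²w)).
A: satisfies the condition.
B: fails — vR²v, vRw but no t with vRt and wR²t.
C: fails — 3R²1, 3R0 but no w with 1Rw and 0R²w.
D: satisfies the condition.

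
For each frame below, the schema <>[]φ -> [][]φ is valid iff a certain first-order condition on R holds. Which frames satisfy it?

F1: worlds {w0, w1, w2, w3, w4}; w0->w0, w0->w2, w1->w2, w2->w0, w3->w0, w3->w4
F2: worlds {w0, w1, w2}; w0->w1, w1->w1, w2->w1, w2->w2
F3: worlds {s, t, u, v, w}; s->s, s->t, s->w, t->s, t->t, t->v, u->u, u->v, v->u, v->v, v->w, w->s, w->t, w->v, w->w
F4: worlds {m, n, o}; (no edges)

The schema corresponds to a generalized confluence (Geach) condition: forall x forall y forall z ((xRy & x R^2 z) -> exists w (yRw & z = w)).
F1: fails — w0Rw2, w0R²w2 but no w with w2Rw and w2=w.
F2: fails — w2Rw1, w2R²w2 but no w with w1Rw and w2=w.
F3: fails — sRs, sR²v but no w* with sRw* and v=w*.
F4: ✓.

F4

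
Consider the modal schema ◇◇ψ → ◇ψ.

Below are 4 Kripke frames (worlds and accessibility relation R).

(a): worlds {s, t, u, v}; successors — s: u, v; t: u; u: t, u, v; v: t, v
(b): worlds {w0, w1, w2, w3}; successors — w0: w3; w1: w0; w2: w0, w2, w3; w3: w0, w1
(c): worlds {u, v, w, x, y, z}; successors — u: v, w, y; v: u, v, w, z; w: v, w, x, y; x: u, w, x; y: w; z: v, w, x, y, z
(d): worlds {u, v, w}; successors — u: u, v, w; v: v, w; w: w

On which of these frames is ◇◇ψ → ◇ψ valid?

(d)

Frame correspondent (Sahlqvist): ∀x ∀y ∀z (Rxy ∧ Ryz → Rxz) — i.e. transitivity.
(a): fails — Rvt and Rtu but not Rvu.
(b): fails — Rw1w0 and Rw0w3 but not Rw1w3.
(c): fails — Ruv and Rvz but not Ruz.
(d): ✓.
Valid on: (d).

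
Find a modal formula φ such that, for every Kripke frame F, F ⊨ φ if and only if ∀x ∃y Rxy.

□s → ◇s

A defining formula is □s → ◇s (the D axiom).
Suppose □s→◇s is valid. At any x set V(s)=W. Then □s at x, so ◇s at x, so x has a successor.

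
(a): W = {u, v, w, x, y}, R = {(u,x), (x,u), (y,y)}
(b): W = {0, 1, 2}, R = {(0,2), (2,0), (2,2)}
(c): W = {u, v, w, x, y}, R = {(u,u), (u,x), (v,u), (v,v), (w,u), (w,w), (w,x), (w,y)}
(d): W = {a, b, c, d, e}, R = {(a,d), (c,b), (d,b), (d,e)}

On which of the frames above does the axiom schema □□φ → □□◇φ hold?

(b)

The schema corresponds to a generalized confluence (Geach) condition: ∀x ∀z (xR²z → ∃w (xR²w ∧ zRw)).
(a): fails — uR²u but no t with uR²t and uRt.
(b): holds.
(c): fails — uR²x but no t with uR²t and xRt.
(d): fails — aR²b but no w with aR²w and bRw.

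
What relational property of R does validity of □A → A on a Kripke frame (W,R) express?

Suppose □A→A is valid. At any x set V(A)={w : Rxw}. Then □A holds at x, so A holds at x, i.e. Rxx.

Reflexivity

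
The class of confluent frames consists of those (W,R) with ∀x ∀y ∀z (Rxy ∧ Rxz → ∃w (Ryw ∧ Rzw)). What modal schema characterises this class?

This is convergence; the standard corresponding axiom is .2: ◇□ψ → □◇ψ.
Suppose ◇□ψ→□◇ψ is valid. Take Rxy, Rxz and set V(ψ)={w : Ryw}. Then □ψ at y so ◇□ψ at x, so □◇ψ at x, so ◇ψ at z, giving w with Rzw and Ryw.

◇□ψ → □◇ψ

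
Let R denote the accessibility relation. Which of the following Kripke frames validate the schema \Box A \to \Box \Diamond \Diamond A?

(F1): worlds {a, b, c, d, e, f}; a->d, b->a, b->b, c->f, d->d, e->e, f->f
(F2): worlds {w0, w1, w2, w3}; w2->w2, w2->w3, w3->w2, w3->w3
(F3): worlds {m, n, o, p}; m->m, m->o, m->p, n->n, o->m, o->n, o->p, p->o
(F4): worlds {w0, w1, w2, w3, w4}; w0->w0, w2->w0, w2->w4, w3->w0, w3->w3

This is the axiom for a generalized confluence (Geach) condition; its first-order frame correspondent is \forall x \forall z (xRz \to \exists w (xRw \wedge z R^2 w)).
(F1): fails — bRa but no w with bRw and aR²w.
(F2): holds.
(F3): holds.
(F4): fails — w2Rw4 but no w with w2Rw and w4R²w.
Valid on: (F2), (F3).

(F2), (F3)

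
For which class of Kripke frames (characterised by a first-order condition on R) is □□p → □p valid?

Suppose □□p→□p is valid. Take Rxy and set V(p)={w : xR²w}. Then □□p at x, so □p at x, so p at y, i.e. ∃z(Rxz∧Rzy).

Density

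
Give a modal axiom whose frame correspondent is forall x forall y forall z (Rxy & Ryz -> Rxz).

A defining formula is □r → □□r (the 4 axiom).
Suppose □r→□□r is valid. Take Rxy, Ryz and set V(r)={w : Rxw}. Then □r at x, so □□r at x, so □r at y, so r at z, i.e. Rxz.

□r → □□r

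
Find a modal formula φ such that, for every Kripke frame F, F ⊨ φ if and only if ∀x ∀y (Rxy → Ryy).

□(□s → s)

The condition is shift-reflexivity. The T□ schema □(□s → s) defines it.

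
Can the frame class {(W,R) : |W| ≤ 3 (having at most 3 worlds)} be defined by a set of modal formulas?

No — not modally definable

If a class were modally definable it would be closed under disjoint unions (Goldblatt–Thomason).
Any modal formula valid on each of 4 disjoint one-world frames is valid on their disjoint union (validity is preserved under disjoint unions). Each one-world frame has |W|=1≤3, but the union has |W|=4.
Hence having at most 3 worlds is not modally definable.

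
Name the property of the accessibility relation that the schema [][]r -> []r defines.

This is the C4 axiom.
It corresponds to density: forall x forall y (Rxy -> exists z (Rxz & Rzy)).

density: forall x forall y (Rxy -> exists z (Rxz & Rzy))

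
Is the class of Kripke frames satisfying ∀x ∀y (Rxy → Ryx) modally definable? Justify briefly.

The condition is symmetry. A defining modal formula is p → □◇p.
Suppose p→□◇p is valid. Take Rxy and set V(p)={x}. Then p at x, so □◇p at x, so ◇p at y, so some z with Ryz has p; z=x, i.e. Ryx.

Definable; p → □◇p defines it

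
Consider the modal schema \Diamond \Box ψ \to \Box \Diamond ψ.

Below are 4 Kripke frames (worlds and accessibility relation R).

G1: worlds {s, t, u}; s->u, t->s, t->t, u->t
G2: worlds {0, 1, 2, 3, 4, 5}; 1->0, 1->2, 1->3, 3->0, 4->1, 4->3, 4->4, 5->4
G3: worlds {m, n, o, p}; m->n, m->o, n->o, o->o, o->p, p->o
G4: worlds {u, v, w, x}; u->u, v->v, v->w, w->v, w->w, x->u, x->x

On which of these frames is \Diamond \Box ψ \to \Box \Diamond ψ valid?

The schema corresponds to convergence: \forall x \forall y \forall z (Rxy \wedge Rxz \to \exists w (Ryw \wedge Rzw)).
G1: fails — Rts and Rtt but s and t have no common successor.
G2: fails — R10 and R10 but 0 and 0 have no common successor.
G3: holds.
G4: holds.

G3, G4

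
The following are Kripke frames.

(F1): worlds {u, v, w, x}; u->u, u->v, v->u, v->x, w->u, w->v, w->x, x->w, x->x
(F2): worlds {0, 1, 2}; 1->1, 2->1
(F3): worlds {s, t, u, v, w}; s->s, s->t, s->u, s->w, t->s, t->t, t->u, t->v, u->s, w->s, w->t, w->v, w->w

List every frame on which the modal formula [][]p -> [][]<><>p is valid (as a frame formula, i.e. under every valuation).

(F1), (F2)

Frame correspondent (Sahlqvist): forall x forall z (x R^2 z -> exists w (x R^2 w & z R^2 w)) — i.e. a generalized confluence (Geach) condition.
(F1): satisfies the condition.
(F2): satisfies the condition.
(F3): fails — sR²v but no w* with sR²w* and vR²w*.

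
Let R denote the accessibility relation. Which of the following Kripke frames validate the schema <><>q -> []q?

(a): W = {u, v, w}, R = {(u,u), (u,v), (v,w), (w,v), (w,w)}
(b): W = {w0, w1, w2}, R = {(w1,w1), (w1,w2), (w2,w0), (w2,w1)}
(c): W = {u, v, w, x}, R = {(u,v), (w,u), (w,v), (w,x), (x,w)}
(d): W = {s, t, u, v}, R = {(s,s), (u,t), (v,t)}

(d)

Frame correspondent (Sahlqvist): forall x forall y forall z ((x R^2 y & xRz) -> exists w (y = w & z = w)) — i.e. a generalized confluence (Geach) condition.
(a): fails — uR²u, uRv but u ≠ v.
(b): fails — w1R²w0, w1Rw1 but w0 ≠ w1.
(c): fails — wR²v, wRu but v ≠ u.
(d): holds.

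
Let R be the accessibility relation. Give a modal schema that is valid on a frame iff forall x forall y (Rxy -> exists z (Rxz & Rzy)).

□□q → □q

This is density; the standard corresponding axiom is C4: □□q → □q.
Suppose □□q→□q is valid. Take Rxy and set V(q)={w : xR²w}. Then □□q at x, so □q at x, so q at y, i.e. ∃z(Rxz∧Rzy).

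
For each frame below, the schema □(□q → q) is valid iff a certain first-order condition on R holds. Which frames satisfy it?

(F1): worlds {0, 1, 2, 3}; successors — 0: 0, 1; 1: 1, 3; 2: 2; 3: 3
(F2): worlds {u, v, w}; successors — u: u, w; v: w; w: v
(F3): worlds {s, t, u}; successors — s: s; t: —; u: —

(F1), (F3)

This is the axiom for shift-reflexivity; its first-order frame correspondent is ∀x ∀y (Rxy → Ryy).
(F1): condition met.
(F2): fails — Rvw but not Rww.
(F3): condition met.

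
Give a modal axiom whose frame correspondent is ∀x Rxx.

A defining formula is □p → p (the T axiom).
Suppose □p→p is valid. At any x set V(p)={w : Rxw}. Then □p holds at x, so p holds at x, i.e. Rxx.

□p → p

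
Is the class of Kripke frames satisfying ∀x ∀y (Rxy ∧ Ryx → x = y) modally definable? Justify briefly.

Modal frame validity is preserved under surjective bounded morphisms.
The 8-cycle (worlds w0,w1,w2,w3,w4,w5,w6,w7 with w0→w1→w2→w3→w4→w5→w6→w7→w0) is antisymmetric. Sending even-indexed worlds to • and odd-indexed worlds to ∘ is a surjective bounded morphism onto the two-world frame with •↔∘, which is not antisymmetric.
So no modal formula (or set of formulas) defines exactly the antisymmetric frames.

No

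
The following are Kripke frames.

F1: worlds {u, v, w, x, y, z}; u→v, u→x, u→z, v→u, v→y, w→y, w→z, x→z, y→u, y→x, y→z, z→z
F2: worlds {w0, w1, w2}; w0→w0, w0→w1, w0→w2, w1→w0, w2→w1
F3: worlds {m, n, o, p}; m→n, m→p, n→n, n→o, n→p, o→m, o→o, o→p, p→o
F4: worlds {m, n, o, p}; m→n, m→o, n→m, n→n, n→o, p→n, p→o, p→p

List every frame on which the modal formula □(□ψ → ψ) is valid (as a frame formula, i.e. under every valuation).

Frame correspondent (Sahlqvist): ∀x ∀y (Rxy → Ryy) — i.e. shift-reflexivity.
F1: fails — Ruv but not Rvv.
F2: fails — Rw0w1 but not Rw1w1.
F3: fails — Rom but not Rmm.
F4: fails — Rno but not Roo.
Valid on no frame.

none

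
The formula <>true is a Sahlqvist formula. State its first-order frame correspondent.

◇⊤ holds at w iff w has a successor, so frame-validity of ◇⊤ is exactly seriality. Equivalently via □A → ◇A:
Suppose □A→◇A is valid. At any x set V(A)=W. Then □A at x, so ◇A at x, so x has a successor.

seriality: forall x exists y Rxy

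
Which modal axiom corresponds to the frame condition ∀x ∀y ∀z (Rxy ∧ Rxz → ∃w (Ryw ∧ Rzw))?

◇□r → □◇r

A defining formula is ◇□r → □◇r (the .2 axiom).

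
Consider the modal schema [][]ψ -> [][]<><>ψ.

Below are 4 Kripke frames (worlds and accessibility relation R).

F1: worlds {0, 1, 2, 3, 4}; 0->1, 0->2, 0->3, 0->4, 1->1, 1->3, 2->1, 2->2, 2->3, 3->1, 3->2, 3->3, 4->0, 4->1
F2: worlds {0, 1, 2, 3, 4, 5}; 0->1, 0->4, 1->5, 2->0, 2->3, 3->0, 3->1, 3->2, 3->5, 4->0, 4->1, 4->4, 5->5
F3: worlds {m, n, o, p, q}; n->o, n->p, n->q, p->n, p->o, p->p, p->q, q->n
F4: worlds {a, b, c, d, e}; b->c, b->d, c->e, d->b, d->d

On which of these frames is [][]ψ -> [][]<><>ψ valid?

This is the axiom for a generalized confluence (Geach) condition; its first-order frame correspondent is forall x forall z (x R^2 z -> exists w (x R^2 w & z R^2 w)).
F1: holds.
F2: holds.
F3: fails — nR²o but no w with nR²w and oR²w.
F4: fails — bR²e but no w with bR²w and eR²w.

F1, F2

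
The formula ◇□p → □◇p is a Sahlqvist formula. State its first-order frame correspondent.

Suppose ◇□p→□◇p is valid. Take Rxy, Rxz and set V(p)={w : Ryw}. Then □p at y so ◇□p at x, so □◇p at x, so ◇p at z, giving w with Rzw and Ryw.

convergence: ∀x ∀y ∀z (Rxy ∧ Rxz → ∃w (Ryw ∧ Rzw))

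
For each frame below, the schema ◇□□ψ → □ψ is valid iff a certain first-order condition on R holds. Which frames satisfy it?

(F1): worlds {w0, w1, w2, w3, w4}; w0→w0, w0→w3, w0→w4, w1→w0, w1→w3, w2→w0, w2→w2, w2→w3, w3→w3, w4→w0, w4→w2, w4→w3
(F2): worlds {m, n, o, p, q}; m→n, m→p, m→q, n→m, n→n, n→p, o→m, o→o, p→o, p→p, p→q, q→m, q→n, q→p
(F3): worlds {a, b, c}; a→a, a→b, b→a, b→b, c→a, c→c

Frame correspondent (Sahlqvist): ∀x ∀y ∀z ((xRy ∧ xRz) → ∃w (yR²w ∧ z = w)) — i.e. a generalized confluence (Geach) condition.
(F1): fails — w0Rw3, w0Rw0 but no w with w3R²w and w0=w.
(F2): condition met.
(F3): fails — cRa, cRc but no w with aR²w and c=w.
Valid on: (F2).

(F2)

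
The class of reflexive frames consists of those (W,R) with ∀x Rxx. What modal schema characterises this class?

□p → p

A defining formula is □p → p (the T axiom).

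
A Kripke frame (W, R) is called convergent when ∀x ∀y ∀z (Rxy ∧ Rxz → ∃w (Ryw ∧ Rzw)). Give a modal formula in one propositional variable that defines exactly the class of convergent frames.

◇□ψ → □◇ψ

A defining formula is ◇□ψ → □◇ψ (the .2 axiom).
Suppose ◇□ψ→□◇ψ is valid. Take Rxy, Rxz and set V(ψ)={w : Ryw}. Then □ψ at y so ◇□ψ at x, so □◇ψ at x, so ◇ψ at z, giving w with Rzw and Ryw.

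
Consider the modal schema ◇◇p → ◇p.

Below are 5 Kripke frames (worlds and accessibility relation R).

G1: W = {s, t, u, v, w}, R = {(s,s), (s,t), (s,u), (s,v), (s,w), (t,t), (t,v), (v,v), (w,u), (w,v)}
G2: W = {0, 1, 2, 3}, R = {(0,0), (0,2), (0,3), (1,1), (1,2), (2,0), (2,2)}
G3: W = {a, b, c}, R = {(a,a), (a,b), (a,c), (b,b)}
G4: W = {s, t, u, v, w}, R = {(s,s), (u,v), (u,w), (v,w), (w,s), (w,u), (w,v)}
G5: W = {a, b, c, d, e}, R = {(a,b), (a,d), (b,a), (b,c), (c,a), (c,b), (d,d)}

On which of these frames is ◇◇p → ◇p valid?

This is the axiom for transitivity; its first-order frame correspondent is ∀x ∀y ∀z (Rxy ∧ Ryz → Rxz).
G1: condition met.
G2: fails — R12 and R20 but not R10.
G3: condition met.
G4: fails — Ruw and Rwu but not Ruu.
G5: fails — Rbc and Rcb but not Rbb.
Valid on: G1, G3.

G1, G3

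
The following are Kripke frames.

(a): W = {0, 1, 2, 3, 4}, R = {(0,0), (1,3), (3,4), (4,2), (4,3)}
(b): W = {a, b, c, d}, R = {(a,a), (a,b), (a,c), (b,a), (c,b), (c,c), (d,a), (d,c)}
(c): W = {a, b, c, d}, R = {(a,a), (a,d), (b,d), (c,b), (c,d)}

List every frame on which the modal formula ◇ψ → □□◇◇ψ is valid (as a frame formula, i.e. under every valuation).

Frame correspondent (Sahlqvist): ∀x ∀y ∀z ((xRy ∧ xR²z) → ∃w (y = w ∧ zR²w)) — i.e. a generalized confluence (Geach) condition.
(a): fails — 1R3, 1R²4 but no w with 3=w and 4R²w.
(b): satisfies the condition.
(c): fails — aRa, aR²d but no w with a=w and dR²w.
Valid on: (b).

(b)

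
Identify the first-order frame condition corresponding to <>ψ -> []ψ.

partial functionality: forall x forall y forall z (Rxy & Rxz -> y = z)

Suppose ◇ψ→□ψ is valid. Take Rxy, Rxz and set V(ψ)={y}. Then ◇ψ at x, so □ψ at x, so ψ at z, i.e. z=y.
The converse is a direct semantic check.
Frame condition: forall x forall y forall z (Rxy & Rxz -> y = z).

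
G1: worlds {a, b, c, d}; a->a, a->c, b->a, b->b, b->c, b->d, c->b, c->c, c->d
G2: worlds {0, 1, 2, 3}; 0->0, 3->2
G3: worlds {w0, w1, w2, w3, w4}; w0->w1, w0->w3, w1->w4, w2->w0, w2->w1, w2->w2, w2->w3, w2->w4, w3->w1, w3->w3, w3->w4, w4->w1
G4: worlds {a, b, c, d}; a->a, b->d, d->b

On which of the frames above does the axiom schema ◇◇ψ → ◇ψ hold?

G2

Frame correspondent (Sahlqvist): ∀x ∀y ∀z (Rxy ∧ Ryz → Rxz) — i.e. transitivity.
G1: fails — Rcb and Rba but not Rca.
G2: condition met.
G3: fails — Rw4w1 and Rw1w4 but not Rw4w4.
G4: fails — Rdb and Rbd but not Rdd.
Valid on: G2.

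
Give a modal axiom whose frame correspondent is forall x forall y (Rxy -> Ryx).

q → □◇q

A defining formula is q → □◇q (the B axiom).
Suppose q→□◇q is valid. Take Rxy and set V(q)={x}. Then q at x, so □◇q at x, so ◇q at y, so some z with Ryz has q; z=x, i.e. Ryx.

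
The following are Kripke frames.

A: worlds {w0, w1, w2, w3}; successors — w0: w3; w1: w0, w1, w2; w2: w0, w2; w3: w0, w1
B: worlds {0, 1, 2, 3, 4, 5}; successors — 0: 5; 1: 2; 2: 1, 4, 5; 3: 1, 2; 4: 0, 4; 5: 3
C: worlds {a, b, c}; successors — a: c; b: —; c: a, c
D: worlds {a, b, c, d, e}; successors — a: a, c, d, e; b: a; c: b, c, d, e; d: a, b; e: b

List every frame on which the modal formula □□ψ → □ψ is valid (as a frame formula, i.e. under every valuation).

Frame correspondent (Sahlqvist): ∀x ∀y (Rxy → ∃z (Rxz ∧ Rzy)) — i.e. density.
A: fails — Rw0w3 but no z with Rw0z and Rzw3.
B: fails — R12 but no z with R1z and Rz2.
C: ✓.
D: fails — Reb but no z with Rez and Rzb.

C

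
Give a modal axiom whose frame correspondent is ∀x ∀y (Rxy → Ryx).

The condition is symmetry. The B schema r → □◇r defines it.
Suppose r→□◇r is valid. Take Rxy and set V(r)={x}. Then r at x, so □◇r at x, so ◇r at y, so some z with Ryz has r; z=x, i.e. Ryx.

r → □◇r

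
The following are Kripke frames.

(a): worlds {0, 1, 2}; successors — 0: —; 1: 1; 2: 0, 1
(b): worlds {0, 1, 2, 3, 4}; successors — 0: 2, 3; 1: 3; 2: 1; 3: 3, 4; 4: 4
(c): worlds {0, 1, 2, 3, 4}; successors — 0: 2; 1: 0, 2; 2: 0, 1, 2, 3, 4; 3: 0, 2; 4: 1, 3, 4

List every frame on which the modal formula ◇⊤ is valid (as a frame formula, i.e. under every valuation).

(b), (c)

Frame correspondent (Sahlqvist): ∀x ∃y Rxy — i.e. seriality.
(a): fails — world 0 has no successor.
(b): ✓.
(c): ✓.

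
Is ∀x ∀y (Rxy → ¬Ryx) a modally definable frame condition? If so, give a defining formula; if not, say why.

If a class were modally definable it would be closed under surjective bounded morphisms (Goldblatt–Thomason).
The 3-cycle (worlds a,b,c with a→b→c→a) is asymmetric. Mapping every world to a single reflexive point • is a surjective bounded morphism, and the reflexive point is not asymmetric (R•• but asymmetry requires ¬R••).
So no modal formula (or set of formulas) defines exactly the asymmetric frames.

Not modally definable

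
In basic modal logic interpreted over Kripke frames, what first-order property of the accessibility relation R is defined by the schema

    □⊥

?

emptiness of R: ∀x ∀y ¬Rxy

This schema is the Ver axiom.
Its frame correspondent is emptiness of R — ∀x ∀y ¬Rxy.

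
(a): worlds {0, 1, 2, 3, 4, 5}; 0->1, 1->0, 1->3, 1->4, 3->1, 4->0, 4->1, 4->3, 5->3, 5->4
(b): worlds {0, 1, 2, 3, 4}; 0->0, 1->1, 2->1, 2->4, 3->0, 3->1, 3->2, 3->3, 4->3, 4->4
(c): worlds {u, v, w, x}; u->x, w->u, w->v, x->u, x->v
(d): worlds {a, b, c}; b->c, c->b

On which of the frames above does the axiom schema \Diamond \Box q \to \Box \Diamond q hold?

The schema corresponds to convergence: \forall x \forall y \forall z (Rxy \wedge Rxz \to \exists w (Ryw \wedge Rzw)).
(a): fails — R43 and R41 but 3 and 1 have no common successor.
(b): fails — R21 and R24 but 1 and 4 have no common successor.
(c): fails — Rwu and Rwv but u and v have no common successor.
(d): condition met.
Valid on: (d).

(d)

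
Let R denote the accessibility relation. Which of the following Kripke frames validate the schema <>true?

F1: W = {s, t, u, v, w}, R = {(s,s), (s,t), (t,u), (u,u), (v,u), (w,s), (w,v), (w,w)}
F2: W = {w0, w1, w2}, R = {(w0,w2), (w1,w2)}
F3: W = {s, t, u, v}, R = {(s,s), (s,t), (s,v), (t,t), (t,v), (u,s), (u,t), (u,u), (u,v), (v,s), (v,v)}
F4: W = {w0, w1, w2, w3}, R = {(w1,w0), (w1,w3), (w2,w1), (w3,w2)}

F1, F3

This is the axiom for seriality; its first-order frame correspondent is forall x exists y Rxy.
F1: ✓.
F2: fails — world w2 has no successor.
F3: ✓.
F4: fails — world w0 has no successor.
Valid on: F1, F3.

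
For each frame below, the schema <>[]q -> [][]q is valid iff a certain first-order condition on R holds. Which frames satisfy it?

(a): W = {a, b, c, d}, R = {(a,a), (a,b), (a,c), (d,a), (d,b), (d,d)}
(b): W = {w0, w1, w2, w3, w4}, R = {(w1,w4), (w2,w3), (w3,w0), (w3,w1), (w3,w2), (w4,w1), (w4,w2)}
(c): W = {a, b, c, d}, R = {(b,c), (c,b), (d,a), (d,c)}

none

This is the axiom for a generalized confluence (Geach) condition; its first-order frame correspondent is forall x forall y forall z ((xRy & x R^2 z) -> exists w (yRw & z = w)).
(a): fails — aRb, aR²a but no w with bRw and a=w.
(b): fails — w3Rw0, w3R²w3 but no w with w0Rw and w3=w.
(c): fails — dRa, dR²b but no w with aRw and b=w.
Valid on no frame.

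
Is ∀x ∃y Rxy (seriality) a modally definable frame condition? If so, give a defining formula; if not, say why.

Yes, by □r → ◇r

This is a Sahlqvist condition; the D axiom □r → ◇r defines it.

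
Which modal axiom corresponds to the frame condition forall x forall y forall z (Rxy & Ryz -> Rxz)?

□s → □□s

This is transitivity; the standard corresponding axiom is 4: □s → □□s.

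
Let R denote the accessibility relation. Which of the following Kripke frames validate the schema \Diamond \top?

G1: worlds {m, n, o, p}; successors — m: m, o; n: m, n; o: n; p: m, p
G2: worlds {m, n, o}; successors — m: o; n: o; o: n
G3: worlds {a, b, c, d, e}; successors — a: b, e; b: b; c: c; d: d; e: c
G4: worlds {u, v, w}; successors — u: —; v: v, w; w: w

This is the axiom for seriality; its first-order frame correspondent is \forall x \exists y Rxy.
G1: ✓.
G2: ✓.
G3: ✓.
G4: fails — world u has no successor.
Valid on: G1, G2, G3.

G1, G2, G3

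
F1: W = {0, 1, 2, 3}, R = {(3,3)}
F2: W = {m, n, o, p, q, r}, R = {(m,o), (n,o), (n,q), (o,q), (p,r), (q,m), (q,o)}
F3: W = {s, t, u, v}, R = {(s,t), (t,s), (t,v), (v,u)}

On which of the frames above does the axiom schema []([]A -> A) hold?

The schema corresponds to shift-reflexivity: forall x forall y (Rxy -> Ryy).
F1: satisfies the condition.
F2: fails — Rpr but not Rrr.
F3: fails — Rvu but not Ruu.

F1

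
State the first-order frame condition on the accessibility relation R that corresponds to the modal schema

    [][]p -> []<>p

forall x forall z (xRz -> exists w (x R^2 w & zRw))

This is a Sahlqvist (Geach-type) schema ◇^0□^2p → □^1◇^1p.
Minimal-valuation argument: fix x; take any y with xR^0y and any z with xR^1z. Set V(p) to the set of worlds R-reachable from y in exactly 2 steps. Then □^2p holds at y, so the antecedent holds at x; validity forces ◇^1p at z, giving a w with zR^1w and yR^2w.
First-order correspondent: forall x forall z (xRz -> exists w (x R^2 w & zRw)).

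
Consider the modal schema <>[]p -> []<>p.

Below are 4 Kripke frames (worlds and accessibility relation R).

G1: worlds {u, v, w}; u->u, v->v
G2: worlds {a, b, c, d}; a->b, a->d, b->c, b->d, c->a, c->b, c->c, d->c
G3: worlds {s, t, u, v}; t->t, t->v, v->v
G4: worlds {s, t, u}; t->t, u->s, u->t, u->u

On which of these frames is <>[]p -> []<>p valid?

G1, G2, G3

This is the axiom for convergence; its first-order frame correspondent is forall x forall y forall z (Rxy & Rxz -> exists w (Ryw & Rzw)).
G1: condition met.
G2: condition met.
G3: condition met.
G4: fails — Rus and Rus but s and s have no common successor.
Valid on: G1, G2, G3.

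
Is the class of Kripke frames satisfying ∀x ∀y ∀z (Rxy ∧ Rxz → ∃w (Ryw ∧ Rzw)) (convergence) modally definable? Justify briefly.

Yes — defined by ◇□r → □◇r

Yes: it is convergence, defined by the .2 schema ◇□r → □◇r.
Suppose ◇□r→□◇r is valid. Take Rxy, Rxz and set V(r)={w : Ryw}. Then □r at y so ◇□r at x, so □◇r at x, so ◇r at z, giving w with Rzw and Ryw.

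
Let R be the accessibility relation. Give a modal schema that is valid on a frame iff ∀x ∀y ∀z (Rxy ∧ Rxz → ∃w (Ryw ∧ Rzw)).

A defining formula is ◇□s → □◇s (the .2 axiom).
Suppose ◇□s→□◇s is valid. Take Rxy, Rxz and set V(s)={w : Ryw}. Then □s at y so ◇□s at x, so □◇s at x, so ◇s at z, giving w with Rzw and Ryw.

◇□s → □◇s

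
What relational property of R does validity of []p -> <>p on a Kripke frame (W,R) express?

Suppose □p→◇p is valid. At any x set V(p)=W. Then □p at x, so ◇p at x, so x has a successor.
Conversely, any frame satisfying forall x exists y Rxy validates the schema.
So the correspondent is seriality.

seriality: forall x exists y Rxy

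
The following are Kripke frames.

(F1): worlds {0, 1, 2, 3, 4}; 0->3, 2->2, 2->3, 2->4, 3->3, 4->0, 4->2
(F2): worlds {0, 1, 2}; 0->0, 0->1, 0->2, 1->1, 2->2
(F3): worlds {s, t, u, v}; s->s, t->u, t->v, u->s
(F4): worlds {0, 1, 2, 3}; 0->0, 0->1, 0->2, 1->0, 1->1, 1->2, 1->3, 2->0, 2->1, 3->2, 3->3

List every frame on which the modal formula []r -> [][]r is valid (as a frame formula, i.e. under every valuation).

(F2)

The schema corresponds to transitivity: forall x forall y forall z (Rxy & Ryz -> Rxz).
(F1): fails — R40 and R03 but not R43.
(F2): condition met.
(F3): fails — Rtu and Rus but not Rts.
(F4): fails — R32 and R20 but not R30.
Valid on: (F2).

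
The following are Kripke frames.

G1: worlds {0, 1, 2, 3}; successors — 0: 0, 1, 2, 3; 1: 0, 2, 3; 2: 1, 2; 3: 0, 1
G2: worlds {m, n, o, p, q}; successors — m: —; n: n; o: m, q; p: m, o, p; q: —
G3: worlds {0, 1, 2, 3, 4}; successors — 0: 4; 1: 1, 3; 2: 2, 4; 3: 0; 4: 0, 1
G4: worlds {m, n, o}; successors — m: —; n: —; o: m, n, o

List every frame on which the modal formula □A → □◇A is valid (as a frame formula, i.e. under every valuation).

This is the axiom for a generalized confluence (Geach) condition; its first-order frame correspondent is ∀x ∀z (xRz → ∃w (xRw ∧ zRw)).
G1: condition met.
G2: fails — oRm but no w with oRw and mRw.
G3: fails — 0R4 but no w with 0Rw and 4Rw.
G4: fails — oRm but no w with oRw and mRw.
Valid on: G1.

G1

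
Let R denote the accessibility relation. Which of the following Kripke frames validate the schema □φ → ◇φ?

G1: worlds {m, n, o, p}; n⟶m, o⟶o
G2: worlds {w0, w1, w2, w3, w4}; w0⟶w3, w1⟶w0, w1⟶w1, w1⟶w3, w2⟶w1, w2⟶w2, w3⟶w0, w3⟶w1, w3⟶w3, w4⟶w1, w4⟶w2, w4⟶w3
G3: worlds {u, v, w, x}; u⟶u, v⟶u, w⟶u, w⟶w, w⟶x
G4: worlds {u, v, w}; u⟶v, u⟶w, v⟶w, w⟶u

G2, G4

Frame correspondent (Sahlqvist): ∀x ∃y Rxy — i.e. seriality.
G1: fails — world m has no successor.
G2: condition met.
G3: fails — world x has no successor.
G4: condition met.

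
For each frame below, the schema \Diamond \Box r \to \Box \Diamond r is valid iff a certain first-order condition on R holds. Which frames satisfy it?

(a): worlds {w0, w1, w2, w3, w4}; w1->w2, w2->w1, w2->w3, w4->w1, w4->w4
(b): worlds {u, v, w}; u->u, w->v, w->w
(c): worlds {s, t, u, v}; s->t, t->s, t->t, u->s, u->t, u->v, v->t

The schema corresponds to convergence: \forall x \forall y \forall z (Rxy \wedge Rxz \to \exists w (Ryw \wedge Rzw)).
(a): fails — Rw2w1 and Rw2w3 but w1 and w3 have no common successor.
(b): fails — Rww and Rwv but w and v have no common successor.
(c): condition met.

(c)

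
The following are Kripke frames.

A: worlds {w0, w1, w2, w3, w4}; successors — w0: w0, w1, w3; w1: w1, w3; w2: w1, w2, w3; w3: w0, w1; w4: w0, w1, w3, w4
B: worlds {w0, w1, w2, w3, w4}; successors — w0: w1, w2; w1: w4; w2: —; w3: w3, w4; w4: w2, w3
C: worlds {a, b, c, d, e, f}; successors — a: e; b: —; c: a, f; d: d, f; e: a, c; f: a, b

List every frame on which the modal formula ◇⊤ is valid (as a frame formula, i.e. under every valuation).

A

The schema corresponds to seriality: ∀x ∃y Rxy.
A: condition met.
B: fails — world w2 has no successor.
C: fails — world b has no successor.
Valid on: A.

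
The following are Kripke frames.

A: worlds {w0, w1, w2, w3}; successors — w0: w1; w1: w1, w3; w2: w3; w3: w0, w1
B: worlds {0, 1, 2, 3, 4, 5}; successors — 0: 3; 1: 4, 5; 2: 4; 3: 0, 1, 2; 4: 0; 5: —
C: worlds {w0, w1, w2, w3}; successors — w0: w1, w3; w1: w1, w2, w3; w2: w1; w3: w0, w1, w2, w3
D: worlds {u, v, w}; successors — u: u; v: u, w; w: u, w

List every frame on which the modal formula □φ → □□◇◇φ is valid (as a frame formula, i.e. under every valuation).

A, C, D

This is the axiom for a generalized confluence (Geach) condition; its first-order frame correspondent is ∀x ∀z (xR²z → ∃w (xRw ∧ zR²w)).
A: ✓.
B: fails — 0R²0 but no w with 0Rw and 0R²w.
C: ✓.
D: ✓.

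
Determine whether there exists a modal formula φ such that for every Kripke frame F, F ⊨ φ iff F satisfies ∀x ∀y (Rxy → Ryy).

Yes — defined by □(□p → p)

This is a Sahlqvist condition; the T□ axiom □(□p → p) defines it.
Suppose □(□p→p) is valid. Take Rxy and set V(p)={w : Ryw}. Then at y, □p holds; since □(□p→p) at x, □p→p at y, so p at y, i.e. Ryy.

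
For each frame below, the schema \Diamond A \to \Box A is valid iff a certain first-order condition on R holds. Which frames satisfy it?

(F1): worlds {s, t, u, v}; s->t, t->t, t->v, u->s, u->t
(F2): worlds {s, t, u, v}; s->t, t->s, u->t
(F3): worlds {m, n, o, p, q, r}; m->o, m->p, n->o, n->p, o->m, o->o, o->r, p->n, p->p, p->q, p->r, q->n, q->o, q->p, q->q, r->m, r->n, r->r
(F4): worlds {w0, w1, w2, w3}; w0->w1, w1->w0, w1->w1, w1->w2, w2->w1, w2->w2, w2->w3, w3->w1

This is the axiom for partial functionality; its first-order frame correspondent is \forall x \forall y \forall z (Rxy \wedge Rxz \to y = z).
(F1): fails — t sees both t and v.
(F2): holds.
(F3): fails — m sees both o and p.
(F4): fails — w1 sees both w0 and w1.
Valid on: (F2).

(F2)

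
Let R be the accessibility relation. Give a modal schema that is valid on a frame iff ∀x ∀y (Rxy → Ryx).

q → □◇q

This is symmetry; the standard corresponding axiom is B: q → □◇q.
Suppose q→□◇q is valid. Take Rxy and set V(q)={x}. Then q at x, so □◇q at x, so ◇q at y, so some z with Ryz has q; z=x, i.e. Ryx.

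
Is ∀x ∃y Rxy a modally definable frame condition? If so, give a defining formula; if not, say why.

The condition is seriality. A defining modal formula is □r → ◇r.

Definable; □r → ◇r defines it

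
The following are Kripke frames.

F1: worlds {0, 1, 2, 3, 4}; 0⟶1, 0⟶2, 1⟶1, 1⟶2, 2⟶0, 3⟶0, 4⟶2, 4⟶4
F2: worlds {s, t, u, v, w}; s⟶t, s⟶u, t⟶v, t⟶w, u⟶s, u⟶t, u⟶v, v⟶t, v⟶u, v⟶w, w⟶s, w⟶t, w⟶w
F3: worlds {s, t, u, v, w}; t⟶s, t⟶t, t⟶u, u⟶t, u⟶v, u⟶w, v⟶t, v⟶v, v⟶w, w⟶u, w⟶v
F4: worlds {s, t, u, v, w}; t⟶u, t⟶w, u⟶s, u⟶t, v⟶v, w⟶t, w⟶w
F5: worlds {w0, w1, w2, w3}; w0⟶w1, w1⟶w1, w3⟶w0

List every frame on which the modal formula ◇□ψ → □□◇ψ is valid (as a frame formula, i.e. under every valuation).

F5

This is the axiom for a generalized confluence (Geach) condition; its first-order frame correspondent is ∀x ∀y ∀z ((xRy ∧ xR²z) → ∃w (yRw ∧ zRw)).
F1: fails — 0R1, 0R²2 but no w with 1Rw and 2Rw.
F2: fails — sRt, sR²s but no w* with tRw* and sRw*.
F3: fails — tRs, tR²s but no w* with sRw* and sRw*.
F4: fails — tRu, tR²s but no w* with uRw* and sRw*.
F5: ✓.
Valid on: F5.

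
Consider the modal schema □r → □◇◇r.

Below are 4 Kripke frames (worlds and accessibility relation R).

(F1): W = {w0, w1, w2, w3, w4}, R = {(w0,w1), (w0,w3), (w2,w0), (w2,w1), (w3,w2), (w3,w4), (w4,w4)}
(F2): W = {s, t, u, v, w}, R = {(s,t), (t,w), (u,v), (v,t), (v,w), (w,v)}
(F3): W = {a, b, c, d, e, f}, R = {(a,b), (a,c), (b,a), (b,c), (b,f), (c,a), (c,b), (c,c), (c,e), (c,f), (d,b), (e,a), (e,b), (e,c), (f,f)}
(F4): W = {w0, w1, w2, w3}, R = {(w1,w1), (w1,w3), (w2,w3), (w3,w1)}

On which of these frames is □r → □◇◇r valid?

Frame correspondent (Sahlqvist): ∀x ∀z (xRz → ∃w (xRw ∧ zR²w)) — i.e. a generalized confluence (Geach) condition.
(F1): fails — w0Rw1 but no w with w0Rw and w1R²w.
(F2): fails — sRt but no w* with sRw* and tR²w*.
(F3): holds.
(F4): holds.

(F3), (F4)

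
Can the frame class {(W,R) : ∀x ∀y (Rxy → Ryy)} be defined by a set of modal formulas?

The condition is shift-reflexivity. A defining modal formula is □(□p → p).
Suppose □(□p→p) is valid. Take Rxy and set V(p)={w : Ryw}. Then at y, □p holds; since □(□p→p) at x, □p→p at y, so p at y, i.e. Ryy.

Yes, by □(□p → p)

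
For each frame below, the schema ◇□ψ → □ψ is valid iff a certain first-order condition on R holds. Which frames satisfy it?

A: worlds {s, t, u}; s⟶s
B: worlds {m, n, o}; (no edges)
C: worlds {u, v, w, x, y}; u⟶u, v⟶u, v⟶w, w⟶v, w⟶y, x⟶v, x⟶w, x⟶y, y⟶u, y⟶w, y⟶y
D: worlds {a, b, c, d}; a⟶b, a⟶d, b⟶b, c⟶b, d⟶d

The schema corresponds to the Euclidean property: ∀x ∀y ∀z (Rxy ∧ Rxz → Ryz).
A: satisfies the condition.
B: satisfies the condition.
C: fails — Rvw and Rvw but not Rww.
D: fails — Rab and Rad but not Rbd.

A, B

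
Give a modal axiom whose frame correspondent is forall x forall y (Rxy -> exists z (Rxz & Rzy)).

The condition is density. The C4 schema □□ψ → □ψ defines it.

□□ψ → □ψ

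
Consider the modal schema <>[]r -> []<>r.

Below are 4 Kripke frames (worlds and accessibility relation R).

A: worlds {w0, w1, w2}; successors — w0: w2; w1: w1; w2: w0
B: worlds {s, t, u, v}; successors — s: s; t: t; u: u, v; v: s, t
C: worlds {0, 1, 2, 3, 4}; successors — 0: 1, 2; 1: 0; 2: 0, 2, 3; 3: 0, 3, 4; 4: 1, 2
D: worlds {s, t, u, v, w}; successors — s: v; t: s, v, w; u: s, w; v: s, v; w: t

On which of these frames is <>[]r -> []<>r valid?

A

This is the axiom for convergence; its first-order frame correspondent is forall x forall y forall z (Rxy & Rxz -> exists w (Ryw & Rzw)).
A: condition met.
B: fails — Ruv and Ruu but v and u have no common successor.
C: fails — R23 and R20 but 3 and 0 have no common successor.
D: fails — Rtv and Rtw but v and w have no common successor.
Valid on: A.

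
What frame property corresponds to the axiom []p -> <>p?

Seriality

Suppose □p→◇p is valid. At any x set V(p)=W. Then □p at x, so ◇p at x, so x has a successor.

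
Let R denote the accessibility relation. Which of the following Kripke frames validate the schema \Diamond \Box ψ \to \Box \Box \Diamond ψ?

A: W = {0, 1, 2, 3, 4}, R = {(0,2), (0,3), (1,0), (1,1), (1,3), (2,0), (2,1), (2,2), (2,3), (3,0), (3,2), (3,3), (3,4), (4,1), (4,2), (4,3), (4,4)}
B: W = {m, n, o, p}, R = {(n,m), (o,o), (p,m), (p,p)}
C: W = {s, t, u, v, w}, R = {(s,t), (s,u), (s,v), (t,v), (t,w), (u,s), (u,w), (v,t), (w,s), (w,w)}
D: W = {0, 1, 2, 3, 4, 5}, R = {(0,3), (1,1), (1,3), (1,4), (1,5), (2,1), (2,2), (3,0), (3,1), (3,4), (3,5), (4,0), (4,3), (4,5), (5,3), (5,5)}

The schema corresponds to a generalized confluence (Geach) condition: \forall x \forall y \forall z ((xRy \wedge x R^2 z) \to \exists w (yRw \wedge zRw)).
A: condition met.
B: fails — pRm, pR²m but no w with mRw and mRw.
C: fails — sRt, sR²v but no w* with tRw* and vRw*.
D: fails — 0R3, 0R²0 but no w with 3Rw and 0Rw.

A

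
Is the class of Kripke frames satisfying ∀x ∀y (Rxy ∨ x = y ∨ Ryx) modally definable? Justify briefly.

No — not modally definable

Modal frame validity is preserved under disjoint unions.
Take 4 disjoint single-world reflexive frames: each is trivially connected, but their disjoint union has 4 worlds with no edge between distinct components, so it is not connected.
So no modal formula (or set of formulas) defines exactly the connected frames.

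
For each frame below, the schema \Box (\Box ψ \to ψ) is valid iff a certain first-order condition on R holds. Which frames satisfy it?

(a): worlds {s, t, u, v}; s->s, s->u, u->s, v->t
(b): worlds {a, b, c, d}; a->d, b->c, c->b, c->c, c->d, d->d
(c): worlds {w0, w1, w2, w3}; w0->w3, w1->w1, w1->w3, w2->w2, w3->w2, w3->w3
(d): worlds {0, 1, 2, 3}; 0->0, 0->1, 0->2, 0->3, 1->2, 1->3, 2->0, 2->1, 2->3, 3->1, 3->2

(c)

Frame correspondent (Sahlqvist): \forall x \forall y (Rxy \to Ryy) — i.e. shift-reflexivity.
(a): fails — Rsu but not Ruu.
(b): fails — Rcb but not Rbb.
(c): satisfies the condition.
(d): fails — R32 but not R22.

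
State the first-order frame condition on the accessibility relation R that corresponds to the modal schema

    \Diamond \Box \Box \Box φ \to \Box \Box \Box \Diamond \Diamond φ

This is a Sahlqvist (Geach-type) schema ◇^1□^3φ → □^3◇^2φ.
Minimal-valuation argument: fix x; take any y with xR^1y and any z with xR^3z. Set V(φ) to the set of worlds R-reachable from y in exactly 3 steps. Then □^3φ holds at y, so the antecedent holds at x; validity forces ◇^2φ at z, giving a w with zR^2w and yR^3w.
First-order correspondent: \forall x \forall y \forall z ((xRy \wedge x R^3 z) \to \exists w (y R^3 w \wedge z R^2 w)).

\forall x \forall y \forall z ((xRy \wedge x R^3 z) \to \exists w (y R^3 w \wedge z R^2 w))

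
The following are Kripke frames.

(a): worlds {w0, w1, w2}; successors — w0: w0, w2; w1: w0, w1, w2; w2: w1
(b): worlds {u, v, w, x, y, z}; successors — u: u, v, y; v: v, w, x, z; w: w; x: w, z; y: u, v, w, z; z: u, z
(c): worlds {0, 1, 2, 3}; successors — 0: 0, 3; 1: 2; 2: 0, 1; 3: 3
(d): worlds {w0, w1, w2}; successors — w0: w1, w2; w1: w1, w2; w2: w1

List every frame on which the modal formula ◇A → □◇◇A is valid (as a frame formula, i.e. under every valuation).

(a), (d)

Frame correspondent (Sahlqvist): ∀x ∀y ∀z ((xRy ∧ xRz) → ∃w (y = w ∧ zR²w)) — i.e. a generalized confluence (Geach) condition.
(a): condition met.
(b): fails — uRy, uRv but no t with y=t and vR²t.
(c): fails — 0R0, 0R3 but no w with 0=w and 3R²w.
(d): condition met.
Valid on: (a), (d).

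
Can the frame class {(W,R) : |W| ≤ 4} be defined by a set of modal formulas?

Not definable by any modal formula

Modal frame validity is preserved under disjoint unions.
Any modal formula valid on each of 5 disjoint one-world frames is valid on their disjoint union (validity is preserved under disjoint unions). Each one-world frame has |W|=1≤4, but the union has |W|=5.
Hence having at most 4 worlds is not modally definable.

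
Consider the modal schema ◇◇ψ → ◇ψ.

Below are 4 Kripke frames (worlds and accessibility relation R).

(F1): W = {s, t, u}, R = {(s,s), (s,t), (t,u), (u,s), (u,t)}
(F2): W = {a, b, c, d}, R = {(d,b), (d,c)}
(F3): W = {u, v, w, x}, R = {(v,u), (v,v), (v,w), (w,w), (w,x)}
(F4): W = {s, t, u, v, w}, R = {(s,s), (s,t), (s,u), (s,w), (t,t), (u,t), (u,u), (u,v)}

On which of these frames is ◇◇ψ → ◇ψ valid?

(F2)

This is the axiom for transitivity; its first-order frame correspondent is ∀x ∀y ∀z (Rxy ∧ Ryz → Rxz).
(F1): fails — Rut and Rtu but not Ruu.
(F2): holds.
(F3): fails — Rvw and Rwx but not Rvx.
(F4): fails — Rsu and Ruv but not Rsv.
Valid on: (F2).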